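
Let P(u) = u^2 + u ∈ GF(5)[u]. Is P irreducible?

No

Check for roots in GF(5): P(0) = 0 → root; P(1) = 2; P(2) = 1; P(3) = 2; P(4) = 0 → root.
P(0) = 0, so (u) divides P(u); P is reducible.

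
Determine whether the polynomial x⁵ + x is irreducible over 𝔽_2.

No

Write P(x) = x⁵ + x.
Check for roots in 𝔽_2: P(0) = 0 → root; P(1) = 0 → root.
P(0) = 0, so (x) divides P(x); P is reducible.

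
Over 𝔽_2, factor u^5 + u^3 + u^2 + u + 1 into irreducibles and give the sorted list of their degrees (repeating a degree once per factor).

Write h(u) = u^5 + u^3 + u^2 + u + 1.
Roots in 𝔽_2: h(0) = 1; h(1) = 1.
Complete factorization: h(u) = (u^5 + u^3 + u^2 + u + 1).
Factor degrees with multiplicity: 5 = 5.

5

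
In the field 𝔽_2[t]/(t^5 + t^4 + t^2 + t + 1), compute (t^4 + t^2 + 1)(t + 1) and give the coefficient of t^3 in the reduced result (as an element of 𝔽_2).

Multiply in 𝔽_2[t]: (t^4 + t^2 + 1)·(t + 1) = t^5 + t^4 + t^3 + t^2 + t + 1.
Reduce using t^5 ≡ t^4 + t^2 + t + 1 (mod t^5 + t^4 + t^2 + t + 1).
Reduced: t^3.

1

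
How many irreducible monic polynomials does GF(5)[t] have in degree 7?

Gauss's count: N_{5}(7) = (1/7) Σ_{d|7} μ(7/d)·5^d.
Divisors of 7: 1, 7; μ(7/d) for each: -1, 1.
Σ = − 5^1 + 5^7 = 78120.
N = 78120/7 = 11160.

11160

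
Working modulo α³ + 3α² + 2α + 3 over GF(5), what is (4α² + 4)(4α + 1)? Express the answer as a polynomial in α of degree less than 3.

α^2 + 4α + 1

Multiply in GF(5)[α]: (4α² + 4)·(4α + 1) = α³ + 4α² + α + 4.
Reduce using α³ ≡ 2α² + 3α + 2 (mod α³ + 3α² + 2α + 3).
Reduced: α² + 4α + 1.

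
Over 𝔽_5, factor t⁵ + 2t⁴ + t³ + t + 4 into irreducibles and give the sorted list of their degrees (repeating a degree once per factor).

Write h(t) = t⁵ + 2t⁴ + t³ + t + 4.
Roots in 𝔽_5: h(0) = 4; h(1) = 4; h(2) = 3; h(3) = 4; h(4) = 3.
Complete factorization: h(t) = (t⁵ + 2t⁴ + t³ + t + 4).
Factor degrees with multiplicity: 5 = 5.

5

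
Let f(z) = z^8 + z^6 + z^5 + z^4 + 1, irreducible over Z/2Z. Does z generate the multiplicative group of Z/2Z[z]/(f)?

|GF(2^8)^×| = 2^8 − 1 = 255. Prime factorization: 255 = 3·5·17.
f is primitive ⇔ z has order 255 in GF(2)[z]/(f), i.e. z^(255/q) ≠ 1 for each prime q | 255.
z^(85) mod f = z^7 + z^6 + z^4 + z^3 + z + 1.
z^(51) mod f = z^6 + z^3 + z^2 + 1.
z^(15) mod f = z^7 + z^6 + 1.
None equal 1, so z has full order 255; f is primitive.

Yes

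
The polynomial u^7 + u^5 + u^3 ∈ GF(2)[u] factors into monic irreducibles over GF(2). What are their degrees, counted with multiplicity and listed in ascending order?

1, 1, 1, 2, 2

Write f(u) = u^7 + u^5 + u^3.
Roots in GF(2): f(0) = 0 → root; f(1) = 1.
Linear factors from roots: (u).
Complete factorization: f(u) = (u)^3·(u^2 + u + 1)^2.
Factor degrees with multiplicity: 1 + 1 + 1 + 2 + 2 = 7.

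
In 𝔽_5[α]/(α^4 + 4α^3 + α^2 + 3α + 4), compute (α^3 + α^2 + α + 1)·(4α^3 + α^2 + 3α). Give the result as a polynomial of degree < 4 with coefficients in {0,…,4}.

Multiply in 𝔽_5[α]: (α^3 + α^2 + α + 1)·(4α^3 + α^2 + 3α) = 4α^6 + 3α^4 + 3α^3 + 4α^2 + 3α.
Reduce using α^4 ≡ α^3 + 4α^2 + 2α + 1 (mod α^4 + 4α^3 + α^2 + 3α + 4).
Reduced: 3α^2 + 3α + 3.

3α^2 + 3α + 3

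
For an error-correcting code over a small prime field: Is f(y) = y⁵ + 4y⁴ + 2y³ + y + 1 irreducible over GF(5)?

No

Check for roots in GF(5): f(0) = 1; f(1) = 4; f(2) = 0 → root; f(3) = 0 → root; f(4) = 1.
f(2) = 0, so (y − 2) divides f(y); f is reducible.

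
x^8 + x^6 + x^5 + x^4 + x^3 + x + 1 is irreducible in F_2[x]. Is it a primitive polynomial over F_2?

No

Write f(x) = x^8 + x^6 + x^5 + x^4 + x^3 + x + 1.
|GF(2^8)^×| = 2^8 − 1 = 255. Prime factorization: 255 = 3·5·17.
f is primitive ⇔ x has order 255 in GF(2)[x]/(f), i.e. x^(255/q) ≠ 1 for each prime q | 255.
x^(85) mod f = 1
x^(51) mod f = x^6 + x^5 + x^4 + x^3.
x^(15) mod f = x^7 + x^5 + x^4 + x^3 + x^2.
Since x^(85) = 1, the order of x divides 85 < 255; not primitive.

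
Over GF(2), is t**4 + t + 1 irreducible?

Write g(t) = t**4 + t + 1.
Check for roots in GF(2): g(0) = 1; g(1) = 1.
No roots, so no linear factors.
Monic irreducibles of degree 2 over GF(2): t**2 + t + 1.
None of them divide g (all give nonzero remainder).
No irreducible factor of degree ≤ 2 exists, so g is irreducible over GF(2).

Yes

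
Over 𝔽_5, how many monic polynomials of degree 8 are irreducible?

By the necklace-counting formula, N_5(8) = (1/8) Σ_{d|8} μ(8/d)·5^d.
Divisors of 8: 1, 2, 4, 8; μ(8/d) for each: 0, 0, -1, 1.
Σ = − 5^4 + 5^8 = 390000.
N = 390000/8 = 48750.

48750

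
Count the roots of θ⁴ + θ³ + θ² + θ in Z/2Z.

2

Write g(θ) = θ⁴ + θ³ + θ² + θ.
Evaluate at each of the 2 elements of Z/2Z:
g(0) = 0 → root; g(1) = 0 → root.
Roots: {0, 1}.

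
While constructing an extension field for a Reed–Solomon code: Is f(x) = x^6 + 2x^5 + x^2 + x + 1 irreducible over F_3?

No

Check for roots in F_3: f(0) = 1; f(1) = 0 → root; f(2) = 0 → root.
f(1) = 0, so (x − 1) divides f(x); f is reducible.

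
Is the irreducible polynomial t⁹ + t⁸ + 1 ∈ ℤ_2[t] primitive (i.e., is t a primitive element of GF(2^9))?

Write f(t) = t⁹ + t⁸ + 1.
|GF(2^9)^×| = 2^9 − 1 = 511. Prime factorization: 511 = 7·73.
f is primitive ⇔ t has order 511 in GF(2)[t]/(f), i.e. t^(511/q) ≠ 1 for each prime q | 511.
t^(73) mod f = 1
t^(7) mod f = t⁷.
Since t^(73) = 1, the order of t divides 73 < 511; not primitive.

No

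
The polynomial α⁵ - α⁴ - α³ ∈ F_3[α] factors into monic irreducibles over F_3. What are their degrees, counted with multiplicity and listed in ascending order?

1, 1, 1, 2

Write f(α) = α⁵ - α⁴ - α³.
Roots in F_3: f(0) = 0 → root; f(1) = 2; f(2) = 2.
Linear factors from roots: (α).
Complete factorization: f(α) = (α)^3·(α² - α - 1).
Factor degrees with multiplicity: 1 + 1 + 1 + 2 = 5.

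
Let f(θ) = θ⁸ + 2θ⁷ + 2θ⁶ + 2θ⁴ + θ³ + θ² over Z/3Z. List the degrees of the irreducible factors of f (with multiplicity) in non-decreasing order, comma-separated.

Roots in Z/3Z: f(0) = 0 → root; f(1) = 0 → root; f(2) = 0 → root.
Linear factors from roots: (θ), (θ + 2), (θ + 1).
Complete factorization: f(θ) = (θ + 1)·(θ + 2)·(θ)^2·(θ² + 1)·(θ² + 2θ + 2).
Factor degrees with multiplicity: 1 + 1 + 1 + 1 + 2 + 2 = 8.

1, 1, 1, 1, 2, 2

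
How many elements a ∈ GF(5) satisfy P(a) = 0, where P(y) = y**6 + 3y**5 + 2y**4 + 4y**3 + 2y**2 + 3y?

4

Evaluate at each of the 5 elements of GF(5):
P(0) = 0 → root; P(1) = 0 → root; P(2) = 3; P(3) = 0 → root; P(4) = 0 → root.
Roots: {0, 1, 3, 4}.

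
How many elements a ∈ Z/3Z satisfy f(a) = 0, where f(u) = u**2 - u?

Evaluate at each of the 3 elements of Z/3Z:
f(0) = 0 → root; f(1) = 0 → root; f(2) = 2.
Roots: {0, 1}.

2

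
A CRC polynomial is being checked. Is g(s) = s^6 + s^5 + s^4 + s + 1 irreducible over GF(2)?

Check for roots in GF(2): g(0) = 1; g(1) = 1.
No roots, so no linear factors.
Monic irreducibles of degree 2 over GF(2): s^2 + s + 1.
None of them divide g (all give nonzero remainder).
Monic irreducibles of degree 3 over GF(2): s^3 + s + 1, s^3 + s^2 + 1.
None of them divide g (all give nonzero remainder).
No irreducible factor of degree ≤ 3 exists, so g is irreducible over GF(2).

Yes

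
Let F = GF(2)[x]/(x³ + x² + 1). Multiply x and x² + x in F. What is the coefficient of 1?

1

Multiply in GF(2)[x]: (x)·(x² + x) = x³ + x².
Reduce using x³ ≡ x² + 1 (mod x³ + x² + 1).
Reduced: 1.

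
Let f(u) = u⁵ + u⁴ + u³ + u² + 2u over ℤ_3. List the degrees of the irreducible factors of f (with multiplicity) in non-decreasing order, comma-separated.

Roots in ℤ_3: f(0) = 0 → root; f(1) = 0 → root; f(2) = 1.
Linear factors from roots: (u), (u + 2).
Complete factorization: f(u) = (u)·(u + 2)·(u³ + 2u² + 1).
Factor degrees with multiplicity: 1 + 1 + 3 = 5.

1, 1, 3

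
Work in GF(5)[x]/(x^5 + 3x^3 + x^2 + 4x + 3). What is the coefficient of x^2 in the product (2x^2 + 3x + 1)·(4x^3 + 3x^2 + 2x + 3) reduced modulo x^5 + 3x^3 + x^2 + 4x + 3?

2

Multiply in GF(5)[x]: (2x^2 + 3x + 1)·(4x^3 + 3x^2 + 2x + 3) = 3x^5 + 3x^4 + 2x^3 + x + 3.
Reduce using x^5 ≡ 2x^3 + 4x^2 + x + 2 (mod x^5 + 3x^3 + x^2 + 4x + 3).
Reduced: 3x^4 + 3x^3 + 2x^2 + 4x + 4.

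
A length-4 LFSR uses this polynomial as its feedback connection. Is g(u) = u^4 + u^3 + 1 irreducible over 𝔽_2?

Check for roots in 𝔽_2: g(0) = 1; g(1) = 1.
No roots, so no linear factors.
Monic irreducibles of degree 2 over GF(2): u^2 + u + 1.
None of them divide g (all give nonzero remainder).
No irreducible factor of degree ≤ 2 exists, so g is irreducible over GF(2).

Yes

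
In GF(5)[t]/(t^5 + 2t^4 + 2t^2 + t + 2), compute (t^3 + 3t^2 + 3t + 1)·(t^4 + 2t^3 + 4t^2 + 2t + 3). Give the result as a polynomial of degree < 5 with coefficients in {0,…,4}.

Multiply in GF(5)[t]: (t^3 + 3t^2 + 3t + 1)·(t^4 + 2t^3 + 4t^2 + 2t + 3) = t^7 + 3t^5 + t^4 + 3t^3 + 4t^2 + t + 3.
Reduce using t^5 ≡ 3t^4 + 3t^2 + 4t + 3 (mod t^5 + 2t^4 + 2t^2 + t + 2).
Reduced: t^3 + 3t + 4.

t^3 + 3t + 4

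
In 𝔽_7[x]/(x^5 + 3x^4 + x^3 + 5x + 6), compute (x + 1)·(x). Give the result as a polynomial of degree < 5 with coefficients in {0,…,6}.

Multiply in 𝔽_7[x]: (x + 1)·(x) = x^2 + x.
Reduced: x^2 + x.

x^2 + x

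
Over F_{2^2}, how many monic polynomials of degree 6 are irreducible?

670

The number of monic irreducibles of degree 6 over GF(4) is (1/6)·Σ_{d∣6} μ(6/d) 4^d.
Divisors of 6: 1, 2, 3, 6; μ(6/d) for each: 1, -1, -1, 1.
Σ = 4^1 − 4^2 − 4^3 + 4^6 = 4020.
N = 4020/6 = 670.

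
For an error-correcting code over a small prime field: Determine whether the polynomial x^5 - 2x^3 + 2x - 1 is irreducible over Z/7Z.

No

Write h(x) = x^5 - 2x^3 + 2x - 1.
Check for roots in Z/7Z: h(0) = 6; h(1) = 0 → root; h(2) = 5; h(3) = 5; h(4) = 0 → root; h(5) = 0 → root; h(6) = 5.
h(1) = 0, so (x − 1) divides h(x); h is reducible.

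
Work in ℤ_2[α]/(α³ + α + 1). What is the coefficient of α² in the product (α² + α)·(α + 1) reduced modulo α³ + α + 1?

0

Multiply in ℤ_2[α]: (α² + α)·(α + 1) = α³ + α.
Reduce using α³ ≡ α + 1 (mod α³ + α + 1).
Reduced: 1.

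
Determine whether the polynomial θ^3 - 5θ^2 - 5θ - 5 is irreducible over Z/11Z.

Write h(θ) = θ^3 - 5θ^2 - 5θ - 5.
Check each element of Z/11Z for a root: h(0)=6, h(1)=8, h(2)=6, h(3)=6, h(4)=3, h(5)=3, h(6)=1, h(7)=3, h(8)=4, h(9)=10, h(10)=5.
No roots. A degree-3 polynomial over a field with no linear factor is irreducible.

Yes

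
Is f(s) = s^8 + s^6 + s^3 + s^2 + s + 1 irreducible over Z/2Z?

Check for roots in Z/2Z: f(0) = 1; f(1) = 0 → root.
f(1) = 0, so (s − 1) divides f(s); f is reducible.

No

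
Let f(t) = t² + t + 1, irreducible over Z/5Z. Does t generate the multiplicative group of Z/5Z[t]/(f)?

No

|GF(5^2)^×| = 5^2 − 1 = 24. Prime factorization: 24 = 2^3·3.
f is primitive ⇔ t has order 24 in GF(5)[t]/(f), i.e. t^(24/q) ≠ 1 for each prime q | 24.
t^(12) mod f = 1
t^(8) mod f = 4t + 4.
Since t^(12) = 1, the order of t divides 12 < 24; not primitive.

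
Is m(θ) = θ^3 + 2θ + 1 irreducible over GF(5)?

Yes

Check for roots in GF(5): m(0) = 1; m(1) = 4; m(2) = 3; m(3) = 4; m(4) = 3.
No roots. A degree-3 polynomial over a field with no linear factor is irreducible.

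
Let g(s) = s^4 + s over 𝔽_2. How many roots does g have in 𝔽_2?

2

Evaluate at each of the 2 elements of 𝔽_2:
g(0) = 0 → root; g(1) = 0 → root.
Roots: {0, 1}.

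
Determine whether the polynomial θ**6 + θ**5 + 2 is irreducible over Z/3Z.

Yes

Write h(θ) = θ**6 + θ**5 + 2.
Check for roots in Z/3Z: h(0) = 2; h(1) = 1; h(2) = 2.
No roots, so no linear factors.
Monic irreducibles of degree 2 over GF(3): θ**2 + 1, θ**2 + θ + 2, θ**2 + 2θ + 2.
None of them divide h (all give nonzero remainder).
Degree-3 irreducible divisors: test the 8 monic irreducibles of degree 3 over GF(3).
None of them divide h (all give nonzero remainder).
No irreducible factor of degree ≤ 3 exists, so h is irreducible over GF(3).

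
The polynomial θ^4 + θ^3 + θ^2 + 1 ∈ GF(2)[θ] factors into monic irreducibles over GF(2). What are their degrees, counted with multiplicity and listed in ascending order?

Write g(θ) = θ^4 + θ^3 + θ^2 + 1.
Roots in GF(2): g(0) = 1; g(1) = 0 → root.
Linear factors from roots: (θ + 1).
Complete factorization: g(θ) = (θ + 1)·(θ^3 + θ + 1).
Factor degrees with multiplicity: 1 + 3 = 4.

1, 3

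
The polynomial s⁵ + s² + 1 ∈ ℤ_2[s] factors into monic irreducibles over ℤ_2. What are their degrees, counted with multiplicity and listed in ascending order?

Write h(s) = s⁵ + s² + 1.
Roots in ℤ_2: h(0) = 1; h(1) = 1.
Complete factorization: h(s) = (s⁵ + s² + 1).
Factor degrees with multiplicity: 5 = 5.

5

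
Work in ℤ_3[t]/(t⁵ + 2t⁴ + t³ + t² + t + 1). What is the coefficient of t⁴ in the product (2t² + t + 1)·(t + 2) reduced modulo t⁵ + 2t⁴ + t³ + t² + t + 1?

0

Multiply in ℤ_3[t]: (2t² + t + 1)·(t + 2) = 2t³ + 2t² + 2.
Reduced: 2t³ + 2t² + 2.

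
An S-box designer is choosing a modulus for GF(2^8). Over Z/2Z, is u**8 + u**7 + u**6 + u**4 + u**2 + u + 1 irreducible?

Yes

Write P(u) = u**8 + u**7 + u**6 + u**4 + u**2 + u + 1.
Check for roots in Z/2Z: P(0) = 1; P(1) = 1.
No roots, so no linear factors.
Monic irreducibles of degree 2 over GF(2): u**2 + u + 1.
None of them divide P (all give nonzero remainder).
Monic irreducibles of degree 3 over GF(2): u**3 + u + 1, u**3 + u**2 + 1.
None of them divide P (all give nonzero remainder).
Monic irreducibles of degree 4 over GF(2): u**4 + u + 1, u**4 + u**3 + 1, u**4 + u**3 + u**2 + u + 1.
None of them divide P (all give nonzero remainder).
No irreducible factor of degree ≤ 4 exists, so P is irreducible over GF(2).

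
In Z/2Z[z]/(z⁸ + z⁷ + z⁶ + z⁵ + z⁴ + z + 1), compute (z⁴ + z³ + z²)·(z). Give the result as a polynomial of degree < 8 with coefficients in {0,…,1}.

z^5 + z^4 + z^3

Multiply in Z/2Z[z]: (z⁴ + z³ + z²)·(z) = z⁵ + z⁴ + z³.
Reduced: z⁵ + z⁴ + z³.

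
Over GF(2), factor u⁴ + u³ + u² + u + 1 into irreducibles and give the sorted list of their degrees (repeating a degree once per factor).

Write h(u) = u⁴ + u³ + u² + u + 1.
Roots in GF(2): h(0) = 1; h(1) = 1.
Complete factorization: h(u) = (u⁴ + u³ + u² + u + 1).
Factor degrees with multiplicity: 4 = 4.

4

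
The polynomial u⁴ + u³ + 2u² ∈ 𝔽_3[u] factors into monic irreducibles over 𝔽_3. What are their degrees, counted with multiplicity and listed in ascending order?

1, 1, 2

Write g(u) = u⁴ + u³ + 2u².
Roots in 𝔽_3: g(0) = 0 → root; g(1) = 1; g(2) = 2.
Linear factors from roots: (u).
Complete factorization: g(u) = (u)^2·(u² + u + 2).
Factor degrees with multiplicity: 1 + 1 + 2 = 4.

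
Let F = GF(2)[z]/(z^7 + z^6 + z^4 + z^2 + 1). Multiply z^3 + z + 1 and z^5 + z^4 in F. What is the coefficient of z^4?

Multiply in GF(2)[z]: (z^3 + z + 1)·(z^5 + z^4) = z^8 + z^7 + z^6 + z^4.
Reduce using z^7 ≡ z^6 + z^4 + z^2 + 1 (mod z^7 + z^6 + z^4 + z^2 + 1).
Reduced: z^6 + z^5 + z^4 + z^3 + z.

1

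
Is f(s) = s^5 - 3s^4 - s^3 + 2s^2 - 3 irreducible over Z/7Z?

Check for roots in Z/7Z: f(0) = 4; f(1) = 3; f(2) = 2; f(3) = 2; f(4) = 4; f(5) = 3; f(6) = 3.
No roots, so no linear factors.
Degree-2 irreducible divisors: test the 21 monic irreducibles of degree 2 over GF(7).
None of them divide f (all give nonzero remainder).
No irreducible factor of degree ≤ 2 exists, so f is irreducible over GF(7).

Yes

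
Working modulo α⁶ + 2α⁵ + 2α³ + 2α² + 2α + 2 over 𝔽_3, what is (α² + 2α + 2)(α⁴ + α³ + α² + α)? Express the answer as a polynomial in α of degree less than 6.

α^5 + 2α^4 + 2α^2 + 1

Multiply in 𝔽_3[α]: (α² + 2α + 2)·(α⁴ + α³ + α² + α) = α⁶ + 2α⁴ + 2α³ + α² + 2α.
Reduce using α⁶ ≡ α⁵ + α³ + α² + α + 1 (mod α⁶ + 2α⁵ + 2α³ + 2α² + 2α + 2).
Reduced: α⁵ + 2α⁴ + 2α² + 1.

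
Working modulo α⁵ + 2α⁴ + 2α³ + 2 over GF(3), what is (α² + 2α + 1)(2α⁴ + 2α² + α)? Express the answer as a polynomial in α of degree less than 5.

2α^3 + α^2

Multiply in GF(3)[α]: (α² + 2α + 1)·(2α⁴ + 2α² + α) = 2α⁶ + α⁵ + α⁴ + 2α³ + α² + α.
Reduce using α⁵ ≡ α⁴ + α³ + 1 (mod α⁵ + 2α⁴ + 2α³ + 2).
Reduced: 2α³ + α².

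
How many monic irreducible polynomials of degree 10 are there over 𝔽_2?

By the necklace-counting formula, N_2(10) = (1/10) Σ_{d|10} μ(10/d)·2^d.
Divisors of 10: 1, 2, 5, 10; μ(10/d) for each: 1, -1, -1, 1.
Σ = 2^1 − 2^2 − 2^5 + 2^10 = 990.
N = 990/10 = 99.

99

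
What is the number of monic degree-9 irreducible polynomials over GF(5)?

Gauss's count: N_{5}(9) = (1/9) Σ_{d|9} μ(9/d)·5^d.
Divisors of 9: 1, 3, 9; μ(9/d) for each: 0, -1, 1.
Σ = − 5^3 + 5^9 = 1953000.
N = 1953000/9 = 217000.

217000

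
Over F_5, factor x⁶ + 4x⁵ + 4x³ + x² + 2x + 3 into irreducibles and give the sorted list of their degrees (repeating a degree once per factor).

1, 1, 1, 3

Write g(x) = x⁶ + 4x⁵ + 4x³ + x² + 2x + 3.
Roots in F_5: g(0) = 3; g(1) = 0 → root; g(2) = 0 → root; g(3) = 2; g(4) = 0 → root.
Linear factors from roots: (x + 4), (x + 3), (x + 1).
Complete factorization: g(x) = (x + 1)·(x + 3)·(x + 4)·(x³ + x² + 3x + 4).
Factor degrees with multiplicity: 1 + 1 + 1 + 3 = 6.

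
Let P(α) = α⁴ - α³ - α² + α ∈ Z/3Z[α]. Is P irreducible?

Check for roots in Z/3Z: P(0) = 0 → root; P(1) = 0 → root; P(2) = 0 → root.
P(0) = 0, so (α) divides P(α); P is reducible.

No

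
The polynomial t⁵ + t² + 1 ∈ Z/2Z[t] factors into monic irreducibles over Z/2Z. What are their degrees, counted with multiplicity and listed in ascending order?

5

Write g(t) = t⁵ + t² + 1.
Roots in Z/2Z: g(0) = 1; g(1) = 1.
Complete factorization: g(t) = (t⁵ + t² + 1).
Factor degrees with multiplicity: 5 = 5.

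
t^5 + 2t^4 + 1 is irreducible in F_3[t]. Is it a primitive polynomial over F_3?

Yes

Write f(t) = t^5 + 2t^4 + 1.
|GF(3^5)^×| = 3^5 − 1 = 242. Prime factorization: 242 = 2·11^2.
f is primitive ⇔ t has order 242 in GF(3)[t]/(f), i.e. t^(242/q) ≠ 1 for each prime q | 242.
t^(121) mod f = 2.
t^(22) mod f = 2t^2 + 2t + 1.
None equal 1, so t has full order 242; f is primitive.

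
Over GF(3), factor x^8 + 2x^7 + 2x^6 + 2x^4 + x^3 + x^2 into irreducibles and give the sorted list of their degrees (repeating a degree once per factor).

Write g(x) = x^8 + 2x^7 + 2x^6 + 2x^4 + x^3 + x^2.
Roots in GF(3): g(0) = 0 → root; g(1) = 0 → root; g(2) = 0 → root.
Linear factors from roots: (x), (x + 2), (x + 1).
Complete factorization: g(x) = (x + 1)·(x + 2)·(x)^2·(x^2 + 1)·(x^2 + 2x + 2).
Factor degrees with multiplicity: 1 + 1 + 1 + 1 + 2 + 2 = 8.

1, 1, 1, 1, 2, 2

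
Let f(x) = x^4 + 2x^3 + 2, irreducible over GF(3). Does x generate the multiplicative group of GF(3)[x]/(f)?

|GF(3^4)^×| = 3^4 − 1 = 80. Prime factorization: 80 = 2^4·5.
f is primitive ⇔ x has order 80 in GF(3)[x]/(f), i.e. x^(80/q) ≠ 1 for each prime q | 80.
x^(40) mod f = 2.
x^(16) mod f = 2x^2 + x + 2.
None equal 1, so x has full order 80; f is primitive.

Yes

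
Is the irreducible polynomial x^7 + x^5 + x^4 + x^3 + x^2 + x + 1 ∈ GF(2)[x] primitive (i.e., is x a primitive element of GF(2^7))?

Write f(x) = x^7 + x^5 + x^4 + x^3 + x^2 + x + 1.
|GF(2^7)^×| = 2^7 − 1 = 127. Prime factorization: 127 = 127.
f is primitive ⇔ x has order 127 in GF(2)[x]/(f), i.e. x^(127/q) ≠ 1 for each prime q | 127.
x^(1) mod f = x.
None equal 1, so x has full order 127; f is primitive.

Yes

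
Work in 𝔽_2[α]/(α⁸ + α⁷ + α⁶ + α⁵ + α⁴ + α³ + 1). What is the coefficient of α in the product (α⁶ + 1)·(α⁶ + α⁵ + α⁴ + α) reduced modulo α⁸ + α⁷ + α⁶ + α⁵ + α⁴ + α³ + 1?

0

Multiply in 𝔽_2[α]: (α⁶ + 1)·(α⁶ + α⁵ + α⁴ + α) = α¹² + α¹¹ + α¹⁰ + α⁷ + α⁶ + α⁵ + α⁴ + α.
Reduce using α⁸ ≡ α⁷ + α⁶ + α⁵ + α⁴ + α³ + 1 (mod α⁸ + α⁷ + α⁶ + α⁵ + α⁴ + α³ + 1).
Reduced: α⁷ + α⁴.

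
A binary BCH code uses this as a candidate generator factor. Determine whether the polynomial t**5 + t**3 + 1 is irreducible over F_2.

Write h(t) = t**5 + t**3 + 1.
Check for roots in F_2: h(0) = 1; h(1) = 1.
No roots, so no linear factors.
Monic irreducibles of degree 2 over GF(2): t**2 + t + 1.
None of them divide h (all give nonzero remainder).
No irreducible factor of degree ≤ 2 exists, so h is irreducible over GF(2).

Yes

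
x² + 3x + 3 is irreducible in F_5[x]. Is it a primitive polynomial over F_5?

Write f(x) = x² + 3x + 3.
|GF(5^2)^×| = 5^2 − 1 = 24. Prime factorization: 24 = 2^3·3.
f is primitive ⇔ x has order 24 in GF(5)[x]/(f), i.e. x^(24/q) ≠ 1 for each prime q | 24.
x^(12) mod f = 4.
x^(8) mod f = x + 1.
None equal 1, so x has full order 24; f is primitive.

Yes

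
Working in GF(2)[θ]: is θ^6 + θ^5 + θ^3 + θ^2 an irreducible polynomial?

No

Write f(θ) = θ^6 + θ^5 + θ^3 + θ^2.
Check for roots in GF(2): f(0) = 0 → root; f(1) = 0 → root.
f(0) = 0, so (θ) divides f(θ); f is reducible.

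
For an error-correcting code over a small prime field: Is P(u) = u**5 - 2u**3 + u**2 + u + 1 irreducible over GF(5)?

Yes

Check for roots in GF(5): P(0) = 1; P(1) = 2; P(2) = 3; P(3) = 2; P(4) = 2.
No roots, so no linear factors.
Degree-2 irreducible divisors: test the 10 monic irreducibles of degree 2 over GF(5).
None of them divide P (all give nonzero remainder).
No irreducible factor of degree ≤ 2 exists, so P is irreducible over GF(5).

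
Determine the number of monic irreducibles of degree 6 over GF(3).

116

The number of monic irreducibles of degree 6 over GF(3) is (1/6)·Σ_{d∣6} μ(6/d) 3^d.
Divisors of 6: 1, 2, 3, 6; μ(6/d) for each: 1, -1, -1, 1.
Σ = 3^1 − 3^2 − 3^3 + 3^6 = 696.
N = 696/6 = 116.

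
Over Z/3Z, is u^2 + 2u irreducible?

No

Write m(u) = u^2 + 2u.
Check for roots in Z/3Z: m(0) = 0 → root; m(1) = 0 → root; m(2) = 2.
m(0) = 0, so (u) divides m(u); m is reducible.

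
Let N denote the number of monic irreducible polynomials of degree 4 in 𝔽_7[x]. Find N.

Gauss's count: N_{7}(4) = (1/4) Σ_{d|4} μ(4/d)·7^d.
Divisors of 4: 1, 2, 4; μ(4/d) for each: 0, -1, 1.
Σ = − 7^2 + 7^4 = 2352.
N = 2352/4 = 588.

588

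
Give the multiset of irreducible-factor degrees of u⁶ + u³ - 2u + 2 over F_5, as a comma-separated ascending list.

Write g(u) = u⁶ + u³ - 2u + 2.
Roots in F_5: g(0) = 2; g(1) = 2; g(2) = 0 → root; g(3) = 2; g(4) = 4.
Linear factors from roots: (u - 2).
Complete factorization: g(u) = (u - 2)·(u² - 2)·(u³ + 2u² + u - 2).
Factor degrees with multiplicity: 1 + 2 + 3 = 6.

1, 2, 3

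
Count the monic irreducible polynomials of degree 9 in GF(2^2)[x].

x^(4^9) − x is the product of all monic irreducibles of degree dividing 9; Möbius inversion gives N = (1/9) Σ μ(9/d)·4^d.
Divisors of 9: 1, 3, 9; μ(9/d) for each: 0, -1, 1.
Σ = − 4^3 + 4^9 = 262080.
N = 262080/9 = 29120.

29120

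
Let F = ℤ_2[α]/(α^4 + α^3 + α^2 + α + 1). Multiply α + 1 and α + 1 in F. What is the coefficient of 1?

1

Multiply in ℤ_2[α]: (α + 1)·(α + 1) = α^2 + 1.
Reduced: α^2 + 1.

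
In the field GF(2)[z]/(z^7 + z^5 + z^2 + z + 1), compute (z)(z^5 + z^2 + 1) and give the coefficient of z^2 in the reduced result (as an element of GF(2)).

0

Multiply in GF(2)[z]: (z)·(z^5 + z^2 + 1) = z^6 + z^3 + z.
Reduced: z^6 + z^3 + z.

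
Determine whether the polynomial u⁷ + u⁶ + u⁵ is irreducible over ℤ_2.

Write P(u) = u⁷ + u⁶ + u⁵.
Check for roots in ℤ_2: P(0) = 0 → root; P(1) = 1.
P(0) = 0, so (u) divides P(u); P is reducible.

No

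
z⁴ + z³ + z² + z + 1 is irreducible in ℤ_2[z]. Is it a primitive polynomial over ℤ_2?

Write f(z) = z⁴ + z³ + z² + z + 1.
|GF(2^4)^×| = 2^4 − 1 = 15. Prime factorization: 15 = 3·5.
f is primitive ⇔ z has order 15 in GF(2)[z]/(f), i.e. z^(15/q) ≠ 1 for each prime q | 15.
z^(5) mod f = 1
z^(3) mod f = z³.
Since z^(5) = 1, the order of z divides 5 < 15; not primitive.

No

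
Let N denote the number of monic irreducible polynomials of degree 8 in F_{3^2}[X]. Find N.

5380020

The number of monic irreducibles of degree 8 over GF(9) is (1/8)·Σ_{d∣8} μ(8/d) 9^d.
Divisors of 8: 1, 2, 4, 8; μ(8/d) for each: 0, 0, -1, 1.
Σ = − 9^4 + 9^8 = 43040160.
N = 43040160/8 = 5380020.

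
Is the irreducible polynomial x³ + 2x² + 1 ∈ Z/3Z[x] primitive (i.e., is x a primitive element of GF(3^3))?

Yes

Write f(x) = x³ + 2x² + 1.
|GF(3^3)^×| = 3^3 − 1 = 26. Prime factorization: 26 = 2·13.
f is primitive ⇔ x has order 26 in GF(3)[x]/(f), i.e. x^(26/q) ≠ 1 for each prime q | 26.
x^(13) mod f = 2.
x^(2) mod f = x².
None equal 1, so x has full order 26; f is primitive.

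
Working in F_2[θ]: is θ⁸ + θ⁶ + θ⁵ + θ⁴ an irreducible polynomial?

No

Write g(θ) = θ⁸ + θ⁶ + θ⁵ + θ⁴.
Check for roots in F_2: g(0) = 0 → root; g(1) = 0 → root.
g(0) = 0, so (θ) divides g(θ); g is reducible.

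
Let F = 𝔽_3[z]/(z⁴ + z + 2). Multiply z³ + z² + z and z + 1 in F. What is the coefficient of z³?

Multiply in 𝔽_3[z]: (z³ + z² + z)·(z + 1) = z⁴ + 2z³ + 2z² + z.
Reduce using z⁴ ≡ 2z + 1 (mod z⁴ + z + 2).
Reduced: 2z³ + 2z² + 1.

2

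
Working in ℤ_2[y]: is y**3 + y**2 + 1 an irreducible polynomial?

Write m(y) = y**3 + y**2 + 1.
Check for roots in ℤ_2: m(0) = 1; m(1) = 1.
No roots. A degree-3 polynomial over a field with no linear factor is irreducible.

Yes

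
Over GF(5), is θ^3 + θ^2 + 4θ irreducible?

No

Write f(θ) = θ^3 + θ^2 + 4θ.
Check for roots in GF(5): f(0) = 0 → root; f(1) = 1; f(2) = 0 → root; f(3) = 3; f(4) = 1.
f(0) = 0, so (θ) divides f(θ); f is reducible.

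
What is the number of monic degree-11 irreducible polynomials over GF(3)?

The number of monic irreducibles of degree 11 over GF(3) is (1/11)·Σ_{d∣11} μ(11/d) 3^d.
Divisors of 11: 1, 11; μ(11/d) for each: -1, 1.
Σ = − 3^1 + 3^11 = 177144.
N = 177144/11 = 16104.

16104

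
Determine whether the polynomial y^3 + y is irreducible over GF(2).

No

Write P(y) = y^3 + y.
Check for roots in GF(2): P(0) = 0 → root; P(1) = 0 → root.
P(0) = 0, so (y) divides P(y); P is reducible.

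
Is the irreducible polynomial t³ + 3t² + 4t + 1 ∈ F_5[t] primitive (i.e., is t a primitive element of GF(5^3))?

No

Write f(t) = t³ + 3t² + 4t + 1.
|GF(5^3)^×| = 5^3 − 1 = 124. Prime factorization: 124 = 2^2·31.
f is primitive ⇔ t has order 124 in GF(5)[t]/(f), i.e. t^(124/q) ≠ 1 for each prime q | 124.
t^(62) mod f = 1
t^(4) mod f = t + 3.
Since t^(62) = 1, the order of t divides 62 < 124; not primitive.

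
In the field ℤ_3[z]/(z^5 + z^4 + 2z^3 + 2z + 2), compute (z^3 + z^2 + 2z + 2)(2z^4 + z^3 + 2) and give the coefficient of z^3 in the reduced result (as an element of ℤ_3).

Multiply in ℤ_3[z]: (z^3 + z^2 + 2z + 2)·(2z^4 + z^3 + 2) = 2z^7 + 2z^5 + z^3 + 2z^2 + z + 1.
Reduce using z^5 ≡ 2z^4 + z^3 + z + 1 (mod z^5 + z^4 + 2z^3 + 2z + 2).
Reduced: z^4 + 2z^2 + 2z + 1.

0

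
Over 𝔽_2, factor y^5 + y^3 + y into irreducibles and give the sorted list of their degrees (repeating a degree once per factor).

Write f(y) = y^5 + y^3 + y.
Roots in 𝔽_2: f(0) = 0 → root; f(1) = 1.
Linear factors from roots: (y).
Complete factorization: f(y) = (y)·(y^2 + y + 1)^2.
Factor degrees with multiplicity: 1 + 2 + 2 = 5.

1, 2, 2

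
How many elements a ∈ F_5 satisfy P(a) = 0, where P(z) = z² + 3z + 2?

2

Evaluate at each of the 5 elements of F_5:
P(0) = 2; P(1) = 1; P(2) = 2; P(3) = 0 → root; P(4) = 0 → root.
Roots: {3, 4}.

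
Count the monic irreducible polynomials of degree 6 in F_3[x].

The number of monic irreducibles of degree 6 over GF(3) is (1/6)·Σ_{d∣6} μ(6/d) 3^d.
Divisors of 6: 1, 2, 3, 6; μ(6/d) for each: 1, -1, -1, 1.
Σ = 3^1 − 3^2 − 3^3 + 3^6 = 696.
N = 696/6 = 116.

116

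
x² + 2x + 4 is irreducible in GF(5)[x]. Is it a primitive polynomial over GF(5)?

Write f(x) = x² + 2x + 4.
|GF(5^2)^×| = 5^2 − 1 = 24. Prime factorization: 24 = 2^3·3.
f is primitive ⇔ x has order 24 in GF(5)[x]/(f), i.e. x^(24/q) ≠ 1 for each prime q | 24.
x^(12) mod f = 1
x^(8) mod f = 2x + 4.
Since x^(12) = 1, the order of x divides 12 < 24; not primitive.

No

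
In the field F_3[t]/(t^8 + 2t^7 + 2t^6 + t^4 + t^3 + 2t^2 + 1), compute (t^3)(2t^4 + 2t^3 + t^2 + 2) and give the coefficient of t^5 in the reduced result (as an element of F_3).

1

Multiply in F_3[t]: (t^3)·(2t^4 + 2t^3 + t^2 + 2) = 2t^7 + 2t^6 + t^5 + 2t^3.
Reduced: 2t^7 + 2t^6 + t^5 + 2t^3.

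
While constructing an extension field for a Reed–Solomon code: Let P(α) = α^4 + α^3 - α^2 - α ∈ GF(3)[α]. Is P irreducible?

Check for roots in GF(3): P(0) = 0 → root; P(1) = 0 → root; P(2) = 0 → root.
P(0) = 0, so (α) divides P(α); P is reducible.

No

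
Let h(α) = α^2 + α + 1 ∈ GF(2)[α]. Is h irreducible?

Yes

Check for roots in GF(2): h(0) = 1; h(1) = 1.
No roots. A degree-2 polynomial over a field with no linear factor is irreducible.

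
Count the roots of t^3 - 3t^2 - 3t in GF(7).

2

Write h(t) = t^3 - 3t^2 - 3t.
Evaluate at each of the 7 elements of GF(7):
h(0) = 0 → root; h(1) = 2; h(2) = 4; h(3) = 5; h(4) = 4; h(5) = 0 → root; h(6) = 6.
Roots: {0, 5}.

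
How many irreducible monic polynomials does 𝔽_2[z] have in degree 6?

Gauss's count: N_{2}(6) = (1/6) Σ_{d|6} μ(6/d)·2^d.
Divisors of 6: 1, 2, 3, 6; μ(6/d) for each: 1, -1, -1, 1.
Σ = 2^1 − 2^2 − 2^3 + 2^6 = 54.
N = 54/6 = 9.

9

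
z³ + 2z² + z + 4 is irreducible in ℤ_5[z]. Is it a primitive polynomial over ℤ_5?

No

Write f(z) = z³ + 2z² + z + 4.
|GF(5^3)^×| = 5^3 − 1 = 124. Prime factorization: 124 = 2^2·31.
f is primitive ⇔ z has order 124 in GF(5)[z]/(f), i.e. z^(124/q) ≠ 1 for each prime q | 124.
z^(62) mod f = 1
z^(4) mod f = 3z² + 3z + 3.
Since z^(62) = 1, the order of z divides 62 < 124; not primitive.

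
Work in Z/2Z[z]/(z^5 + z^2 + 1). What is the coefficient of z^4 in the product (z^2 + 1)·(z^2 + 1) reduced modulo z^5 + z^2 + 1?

Multiply in Z/2Z[z]: (z^2 + 1)·(z^2 + 1) = z^4 + 1.
Reduced: z^4 + 1.

1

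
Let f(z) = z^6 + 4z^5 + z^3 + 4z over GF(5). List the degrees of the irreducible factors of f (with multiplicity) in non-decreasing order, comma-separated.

Roots in GF(5): f(0) = 0 → root; f(1) = 0 → root; f(2) = 3; f(3) = 0 → root; f(4) = 2.
Linear factors from roots: (z), (z + 4), (z + 2).
Complete factorization: f(z) = (z)·(z + 2)·(z + 4)·(z^3 + 3z^2 + 4z + 3).
Factor degrees with multiplicity: 1 + 1 + 1 + 3 = 6.

1, 1, 1, 3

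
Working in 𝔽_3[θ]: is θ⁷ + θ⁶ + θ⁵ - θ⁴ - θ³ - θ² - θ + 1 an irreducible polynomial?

Write f(θ) = θ⁷ + θ⁶ + θ⁵ - θ⁴ - θ³ - θ² - θ + 1.
Check for roots in 𝔽_3: f(0) = 1; f(1) = 0 → root; f(2) = 0 → root.
f(1) = 0, so (θ − 1) divides f(θ); f is reducible.

No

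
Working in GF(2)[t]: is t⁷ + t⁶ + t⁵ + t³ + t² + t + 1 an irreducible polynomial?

Write f(t) = t⁷ + t⁶ + t⁵ + t³ + t² + t + 1.
Check for roots in GF(2): f(0) = 1; f(1) = 1.
No roots, so no linear factors.
Monic irreducibles of degree 2 over GF(2): t² + t + 1.
None of them divide f (all give nonzero remainder).
Monic irreducibles of degree 3 over GF(2): t³ + t + 1, t³ + t² + 1.
None of them divide f (all give nonzero remainder).
No irreducible factor of degree ≤ 3 exists, so f is irreducible over GF(2).

Yes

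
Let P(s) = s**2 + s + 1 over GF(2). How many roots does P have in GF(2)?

Evaluate at each of the 2 elements of GF(2):
P(0) = 1; P(1) = 1.
No element is a root.

0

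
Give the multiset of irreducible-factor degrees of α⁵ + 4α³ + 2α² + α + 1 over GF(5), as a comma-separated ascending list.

1, 4

Write f(α) = α⁵ + 4α³ + 2α² + α + 1.
Roots in GF(5): f(0) = 1; f(1) = 4; f(2) = 0 → root; f(3) = 3; f(4) = 2.
Linear factors from roots: (α + 3).
Complete factorization: f(α) = (α + 3)·(α⁴ + 2α³ + 3α² + 3α + 2).
Factor degrees with multiplicity: 1 + 4 = 5.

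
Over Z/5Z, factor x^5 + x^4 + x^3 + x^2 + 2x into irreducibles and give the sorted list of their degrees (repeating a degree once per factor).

1, 2, 2

Write f(x) = x^5 + x^4 + x^3 + x^2 + 2x.
Roots in Z/5Z: f(0) = 0 → root; f(1) = 1; f(2) = 4; f(3) = 1; f(4) = 3.
Linear factors from roots: (x).
Complete factorization: f(x) = (x)·(x^2 - 2x - 2)·(x^2 - 2x - 1).
Factor degrees with multiplicity: 1 + 2 + 2 = 5.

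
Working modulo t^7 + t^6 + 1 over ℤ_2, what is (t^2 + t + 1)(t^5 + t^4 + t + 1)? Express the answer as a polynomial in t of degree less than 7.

Multiply in ℤ_2[t]: (t^2 + t + 1)·(t^5 + t^4 + t + 1) = t^7 + t^4 + t^3 + 1.
Reduce using t^7 ≡ t^6 + 1 (mod t^7 + t^6 + 1).
Reduced: t^6 + t^4 + t^3.

t^6 + t^4 + t^3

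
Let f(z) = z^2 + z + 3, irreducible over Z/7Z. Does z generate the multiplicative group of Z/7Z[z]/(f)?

|GF(7^2)^×| = 7^2 − 1 = 48. Prime factorization: 48 = 2^4·3.
f is primitive ⇔ z has order 48 in GF(7)[z]/(f), i.e. z^(48/q) ≠ 1 for each prime q | 48.
z^(24) mod f = 6.
z^(16) mod f = 2.
None equal 1, so z has full order 48; f is primitive.

Yes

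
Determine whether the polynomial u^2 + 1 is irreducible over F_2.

No

Write m(u) = u^2 + 1.
Check for roots in F_2: m(0) = 1; m(1) = 0 → root.
m(1) = 0, so (u − 1) divides m(u); m is reducible.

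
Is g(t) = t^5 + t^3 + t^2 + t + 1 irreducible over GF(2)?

Check for roots in GF(2): g(0) = 1; g(1) = 1.
No roots, so no linear factors.
Monic irreducibles of degree 2 over GF(2): t^2 + t + 1.
None of them divide g (all give nonzero remainder).
No irreducible factor of degree ≤ 2 exists, so g is irreducible over GF(2).

Yes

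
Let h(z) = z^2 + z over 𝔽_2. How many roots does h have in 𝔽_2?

Evaluate at each of the 2 elements of 𝔽_2:
h(0) = 0 → root; h(1) = 0 → root.
Roots: {0, 1}.

2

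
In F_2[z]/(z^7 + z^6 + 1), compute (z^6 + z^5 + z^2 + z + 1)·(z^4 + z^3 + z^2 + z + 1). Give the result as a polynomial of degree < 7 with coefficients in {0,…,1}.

z^5 + z^4 + z

Multiply in F_2[z]: (z^6 + z^5 + z^2 + z + 1)·(z^4 + z^3 + z^2 + z + 1) = z^10 + z^6 + z^5 + z^4 + z^3 + z^2 + 1.
Reduce using z^7 ≡ z^6 + 1 (mod z^7 + z^6 + 1).
Reduced: z^5 + z^4 + z.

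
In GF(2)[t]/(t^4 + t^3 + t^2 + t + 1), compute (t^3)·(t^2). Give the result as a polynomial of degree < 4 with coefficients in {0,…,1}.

Multiply in GF(2)[t]: (t^3)·(t^2) = t^5.
Reduce using t^4 ≡ t^3 + t^2 + t + 1 (mod t^4 + t^3 + t^2 + t + 1).
Reduced: 1.

1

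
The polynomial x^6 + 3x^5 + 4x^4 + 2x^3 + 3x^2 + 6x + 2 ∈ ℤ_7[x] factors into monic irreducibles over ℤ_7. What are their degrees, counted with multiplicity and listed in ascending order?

Write h(x) = x^6 + 3x^5 + 4x^4 + 2x^3 + 3x^2 + 6x + 2.
Linear factors from roots: (x + 6), (x + 5), (x + 4).
Complete factorization: h(x) = (x + 4)·(x + 6)·(x + 5)^2·(x^2 + 4x + 6).
Factor degrees with multiplicity: 1 + 1 + 1 + 1 + 2 = 6.

1, 1, 1, 1, 2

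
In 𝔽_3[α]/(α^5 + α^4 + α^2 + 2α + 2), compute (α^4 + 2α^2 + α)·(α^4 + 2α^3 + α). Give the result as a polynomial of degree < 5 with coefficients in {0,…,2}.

Multiply in 𝔽_3[α]: (α^4 + 2α^2 + α)·(α^4 + 2α^3 + α) = α^8 + 2α^7 + 2α^6 + 2α^4 + 2α^3 + α^2.
Reduce using α^5 ≡ 2α^4 + 2α^2 + α + 1 (mod α^5 + α^4 + α^2 + 2α + 2).
Reduced: α^4 + 2α^2 + 2α + 1.

α^4 + 2α^2 + 2α + 1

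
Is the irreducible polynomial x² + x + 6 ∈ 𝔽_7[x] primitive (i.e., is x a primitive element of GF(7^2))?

No

Write f(x) = x² + x + 6.
|GF(7^2)^×| = 7^2 − 1 = 48. Prime factorization: 48 = 2^4·3.
f is primitive ⇔ x has order 48 in GF(7)[x]/(f), i.e. x^(48/q) ≠ 1 for each prime q | 48.
x^(24) mod f = 6.
x^(16) mod f = 1
Since x^(16) = 1, the order of x divides 16 < 48; not primitive.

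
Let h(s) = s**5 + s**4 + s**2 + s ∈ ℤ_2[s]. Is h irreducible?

Check for roots in ℤ_2: h(0) = 0 → root; h(1) = 0 → root.
h(0) = 0, so (s) divides h(s); h is reducible.

No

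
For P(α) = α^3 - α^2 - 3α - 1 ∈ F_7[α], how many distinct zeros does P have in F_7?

Evaluate at each of the 7 elements of F_7:
P(0) = 6; P(1) = 3; P(2) = 4; P(3) = 1; P(4) = 0 → root; P(5) = 0 → root; P(6) = 0 → root.
Roots: {4, 5, 6}.

3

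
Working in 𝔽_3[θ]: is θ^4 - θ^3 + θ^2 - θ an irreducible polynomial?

No

Write P(θ) = θ^4 - θ^3 + θ^2 - θ.
Check for roots in 𝔽_3: P(0) = 0 → root; P(1) = 0 → root; P(2) = 1.
P(0) = 0, so (θ) divides P(θ); P is reducible.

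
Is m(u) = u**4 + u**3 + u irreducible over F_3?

Check for roots in F_3: m(0) = 0 → root; m(1) = 0 → root; m(2) = 2.
m(0) = 0, so (u) divides m(u); m is reducible.

No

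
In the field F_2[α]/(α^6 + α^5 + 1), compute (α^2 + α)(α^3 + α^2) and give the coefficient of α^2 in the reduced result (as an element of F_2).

Multiply in F_2[α]: (α^2 + α)·(α^3 + α^2) = α^5 + α^3.
Reduced: α^5 + α^3.

0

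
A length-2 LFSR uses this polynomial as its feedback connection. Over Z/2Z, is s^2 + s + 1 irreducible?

Write h(s) = s^2 + s + 1.
Check for roots in Z/2Z: h(0) = 1; h(1) = 1.
No roots. A degree-2 polynomial over a field with no linear factor is irreducible.

Yes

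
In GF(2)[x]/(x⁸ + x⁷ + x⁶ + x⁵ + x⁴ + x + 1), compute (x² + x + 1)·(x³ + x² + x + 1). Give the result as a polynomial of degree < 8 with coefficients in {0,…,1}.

Multiply in GF(2)[x]: (x² + x + 1)·(x³ + x² + x + 1) = x⁵ + x³ + x² + 1.
Reduced: x⁵ + x³ + x² + 1.

x^5 + x^3 + x^2 + 1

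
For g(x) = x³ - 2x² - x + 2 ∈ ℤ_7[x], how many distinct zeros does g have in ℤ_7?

3

Evaluate at each of the 7 elements of ℤ_7:
g(0) = 2; g(1) = 0 → root; g(2) = 0 → root; g(3) = 1; g(4) = 2; g(5) = 2; g(6) = 0 → root.
Roots: {1, 2, 6}.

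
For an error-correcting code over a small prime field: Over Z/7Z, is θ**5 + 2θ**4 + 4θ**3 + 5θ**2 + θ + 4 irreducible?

Write P(θ) = θ**5 + 2θ**4 + 4θ**3 + 5θ**2 + θ + 4.
Check for roots in Z/7Z: P(0) = 4; P(1) = 3; P(2) = 3; P(3) = 5; P(4) = 4; P(5) = 4; P(6) = 5.
No roots, so no linear factors.
Degree-2 irreducible divisors: test the 21 monic irreducibles of degree 2 over GF(7).
None of them divide P (all give nonzero remainder).
No irreducible factor of degree ≤ 2 exists, so P is irreducible over GF(7).

Yes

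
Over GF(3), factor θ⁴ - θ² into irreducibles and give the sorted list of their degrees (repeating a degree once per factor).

Write f(θ) = θ⁴ - θ².
Roots in GF(3): f(0) = 0 → root; f(1) = 0 → root; f(2) = 0 → root.
Linear factors from roots: (θ), (θ - 1), (θ + 1).
Complete factorization: f(θ) = (θ + 1)·(θ - 1)·(θ)^2.
Factor degrees with multiplicity: 1 + 1 + 1 + 1 = 4.

1, 1, 1, 1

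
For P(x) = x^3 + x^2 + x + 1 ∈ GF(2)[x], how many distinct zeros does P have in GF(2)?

Evaluate at each of the 2 elements of GF(2):
P(0) = 1; P(1) = 0 → root.
Roots: {1}.

1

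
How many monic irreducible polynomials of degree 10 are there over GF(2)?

x^(2^10) − x is the product of all monic irreducibles of degree dividing 10; Möbius inversion gives N = (1/10) Σ μ(10/d)·2^d.
Divisors of 10: 1, 2, 5, 10; μ(10/d) for each: 1, -1, -1, 1.
Σ = 2^1 − 2^2 − 2^5 + 2^10 = 990.
N = 990/10 = 99.

99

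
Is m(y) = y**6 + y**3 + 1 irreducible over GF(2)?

Check for roots in GF(2): m(0) = 1; m(1) = 1.
No roots, so no linear factors.
Monic irreducibles of degree 2 over GF(2): y**2 + y + 1.
None of them divide m (all give nonzero remainder).
Monic irreducibles of degree 3 over GF(2): y**3 + y + 1, y**3 + y**2 + 1.
None of them divide m (all give nonzero remainder).
No irreducible factor of degree ≤ 3 exists, so m is irreducible over GF(2).

Yes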